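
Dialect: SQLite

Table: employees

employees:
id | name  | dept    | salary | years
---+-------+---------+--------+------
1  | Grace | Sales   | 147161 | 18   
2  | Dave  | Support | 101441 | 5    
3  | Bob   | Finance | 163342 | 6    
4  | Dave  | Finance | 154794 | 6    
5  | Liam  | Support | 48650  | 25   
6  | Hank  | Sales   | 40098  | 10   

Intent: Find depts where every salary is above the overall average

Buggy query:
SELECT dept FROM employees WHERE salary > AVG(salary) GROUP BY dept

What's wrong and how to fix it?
Bug: WHERE evaluates per row before aggregation, so AVG() is unavailable

Fix: Use a subquery for AVG and a HAVING MIN(...) filter so the condition holds for every row in the group

Corrected query:
SELECT dept FROM employees GROUP BY dept HAVING MIN(salary) > (SELECT AVG(salary) FROM employees)

Result:
dept   
-------
Finance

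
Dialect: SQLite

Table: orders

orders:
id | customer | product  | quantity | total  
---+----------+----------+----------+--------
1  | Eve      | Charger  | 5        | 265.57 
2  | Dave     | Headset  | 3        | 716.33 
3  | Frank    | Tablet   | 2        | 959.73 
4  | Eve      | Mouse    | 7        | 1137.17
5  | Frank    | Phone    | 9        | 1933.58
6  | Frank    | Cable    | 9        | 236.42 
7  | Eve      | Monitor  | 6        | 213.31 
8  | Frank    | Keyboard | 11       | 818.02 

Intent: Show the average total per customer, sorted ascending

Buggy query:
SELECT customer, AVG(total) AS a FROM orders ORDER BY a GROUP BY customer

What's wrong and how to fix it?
Bug: ORDER BY appears before GROUP BY; SQL clause order requires GROUP BY first

Fix: Move ORDER BY to the end, after GROUP BY

Corrected query:
SELECT customer, AVG(total) AS a FROM orders GROUP BY customer ORDER BY a

Result:
customer | a         
---------+-----------
Eve      | 538.683333
Dave     | 716.33    
Frank    | 986.9375  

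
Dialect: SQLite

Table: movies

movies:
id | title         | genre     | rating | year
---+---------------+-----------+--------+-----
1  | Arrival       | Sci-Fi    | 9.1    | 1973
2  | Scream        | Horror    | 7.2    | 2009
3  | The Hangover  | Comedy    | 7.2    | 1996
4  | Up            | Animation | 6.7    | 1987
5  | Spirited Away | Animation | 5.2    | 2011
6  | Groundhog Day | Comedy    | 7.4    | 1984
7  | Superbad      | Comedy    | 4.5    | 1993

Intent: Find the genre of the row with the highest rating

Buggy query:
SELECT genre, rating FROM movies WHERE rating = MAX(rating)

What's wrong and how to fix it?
Bug: MAX(rating) is an aggregate and cannot be used directly in WHERE

Fix: Use a subquery: WHERE rating = (SELECT MAX(rating) FROM movies)

Corrected query:
SELECT genre, rating FROM movies WHERE rating = (SELECT MAX(rating) FROM movies)

Result:
genre  | rating
-------+-------
Sci-Fi | 9.1   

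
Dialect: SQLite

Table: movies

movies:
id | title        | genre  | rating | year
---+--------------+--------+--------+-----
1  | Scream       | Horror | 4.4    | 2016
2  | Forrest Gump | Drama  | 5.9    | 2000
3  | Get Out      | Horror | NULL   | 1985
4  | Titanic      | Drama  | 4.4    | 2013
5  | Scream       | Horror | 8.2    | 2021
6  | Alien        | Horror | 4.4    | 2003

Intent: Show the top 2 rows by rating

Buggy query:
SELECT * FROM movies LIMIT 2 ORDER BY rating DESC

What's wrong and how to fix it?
Bug: ORDER BY cannot follow LIMIT; LIMIT is the final clause

Fix: Sort with ORDER BY, then apply LIMIT

Corrected query:
SELECT * FROM movies ORDER BY rating DESC LIMIT 2

Result:
id | title        | genre  | rating | year
---+--------------+--------+--------+-----
5  | Scream       | Horror | 8.2    | 2021
2  | Forrest Gump | Drama  | 5.9    | 2000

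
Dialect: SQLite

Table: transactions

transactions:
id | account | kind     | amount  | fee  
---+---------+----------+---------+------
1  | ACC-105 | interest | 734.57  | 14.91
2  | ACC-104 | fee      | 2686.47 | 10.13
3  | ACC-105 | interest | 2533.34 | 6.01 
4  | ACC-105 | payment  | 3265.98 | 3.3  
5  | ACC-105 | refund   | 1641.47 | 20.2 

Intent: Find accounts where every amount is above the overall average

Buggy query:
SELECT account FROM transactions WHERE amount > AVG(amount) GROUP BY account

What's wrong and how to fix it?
Bug: AVG() is an aggregate; it can't sit directly in WHERE

Fix: Compute the overall average in a scalar subquery and compare each group's MIN against it in HAVING

Corrected query:
SELECT account FROM transactions GROUP BY account HAVING MIN(amount) > (SELECT AVG(amount) FROM transactions)

Result:
account
-------
ACC-104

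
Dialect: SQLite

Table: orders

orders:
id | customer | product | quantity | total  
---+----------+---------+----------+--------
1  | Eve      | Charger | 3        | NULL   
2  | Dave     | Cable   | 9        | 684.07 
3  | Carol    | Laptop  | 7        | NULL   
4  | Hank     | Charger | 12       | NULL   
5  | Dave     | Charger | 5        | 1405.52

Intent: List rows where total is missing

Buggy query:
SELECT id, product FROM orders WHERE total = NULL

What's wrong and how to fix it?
Bug: Comparing to NULL with '=' never matches; NULL = NULL is unknown, not true

Fix: Replace '= NULL' with 'IS NULL'

Corrected query:
SELECT id, product FROM orders WHERE total IS NULL

Result:
id | product
---+--------
1  | Charger
3  | Laptop 
4  | Charger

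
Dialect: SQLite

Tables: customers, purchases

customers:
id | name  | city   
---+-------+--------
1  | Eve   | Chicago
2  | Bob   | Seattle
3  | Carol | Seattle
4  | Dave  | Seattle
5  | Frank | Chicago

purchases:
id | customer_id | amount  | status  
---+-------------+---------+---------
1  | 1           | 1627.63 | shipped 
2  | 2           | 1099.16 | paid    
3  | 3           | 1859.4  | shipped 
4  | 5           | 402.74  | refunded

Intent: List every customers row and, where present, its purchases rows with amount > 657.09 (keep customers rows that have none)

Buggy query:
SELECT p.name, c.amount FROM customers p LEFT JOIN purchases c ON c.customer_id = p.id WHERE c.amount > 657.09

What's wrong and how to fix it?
Bug: A WHERE condition on the right-hand table after LEFT JOIN drops unmatched parents

Fix: Move the right-table condition into the ON clause so unmatched parents are kept

Corrected query:
SELECT p.name, c.amount FROM customers p LEFT JOIN purchases c ON c.customer_id = p.id AND c.amount > 657.09

Result:
name  | amount 
------+--------
Eve   | 1627.63
Bob   | 1099.16
Carol | 1859.4 
Dave  | NULL   
Frank | NULL   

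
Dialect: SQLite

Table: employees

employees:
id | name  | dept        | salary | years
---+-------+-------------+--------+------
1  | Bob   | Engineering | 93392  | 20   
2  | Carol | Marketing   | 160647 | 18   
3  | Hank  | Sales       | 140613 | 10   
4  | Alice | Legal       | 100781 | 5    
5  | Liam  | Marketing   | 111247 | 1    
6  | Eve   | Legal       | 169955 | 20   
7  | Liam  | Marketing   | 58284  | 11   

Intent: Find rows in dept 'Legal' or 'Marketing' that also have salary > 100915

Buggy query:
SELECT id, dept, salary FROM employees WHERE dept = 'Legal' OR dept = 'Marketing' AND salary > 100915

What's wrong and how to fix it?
Bug: AND binds tighter than OR, so this parses as dept = 'Legal' OR (dept = 'Marketing' AND salary > 100915)

Fix: Group the OR with parentheses (or use IN), then AND the threshold

Corrected query:
SELECT id, dept, salary FROM employees WHERE (dept = 'Legal' OR dept = 'Marketing') AND salary > 100915

Result:
id | dept      | salary
---+-----------+-------
2  | Marketing | 160647
5  | Marketing | 111247
6  | Legal     | 169955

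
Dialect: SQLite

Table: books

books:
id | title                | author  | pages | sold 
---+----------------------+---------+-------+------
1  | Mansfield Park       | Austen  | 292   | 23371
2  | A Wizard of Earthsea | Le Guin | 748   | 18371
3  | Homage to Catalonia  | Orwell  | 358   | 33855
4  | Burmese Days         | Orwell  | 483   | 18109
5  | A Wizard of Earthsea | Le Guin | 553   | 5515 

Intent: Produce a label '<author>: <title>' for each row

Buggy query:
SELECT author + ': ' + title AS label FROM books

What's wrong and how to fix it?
Bug: SQLite uses || for string concatenation; + coerces text to numbers (yielding 0)

Fix: Use the || operator for string concatenation

Corrected query:
SELECT author || ': ' || title AS label FROM books

Result:
label                        
-----------------------------
Austen: Mansfield Park       
Le Guin: A Wizard of Earthsea
Orwell: Homage to Catalonia  
Orwell: Burmese Days         
Le Guin: A Wizard of Earthsea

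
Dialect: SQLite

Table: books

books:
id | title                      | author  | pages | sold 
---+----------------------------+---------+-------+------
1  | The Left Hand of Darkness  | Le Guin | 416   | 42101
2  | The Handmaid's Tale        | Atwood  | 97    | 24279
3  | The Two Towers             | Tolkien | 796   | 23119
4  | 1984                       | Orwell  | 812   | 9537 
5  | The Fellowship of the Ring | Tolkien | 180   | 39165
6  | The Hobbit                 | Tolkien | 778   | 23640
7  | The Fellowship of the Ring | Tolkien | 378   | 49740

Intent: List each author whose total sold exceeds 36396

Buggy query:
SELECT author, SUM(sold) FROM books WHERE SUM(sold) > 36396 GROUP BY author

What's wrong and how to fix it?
Bug: WHERE runs before GROUP BY, so aggregates aren't available there

Fix: Move the aggregate condition to a HAVING clause

Corrected query:
SELECT author, SUM(sold) FROM books GROUP BY author HAVING SUM(sold) > 36396

Result:
author  | SUM(sold)
--------+----------
Le Guin | 42101    
Tolkien | 135664   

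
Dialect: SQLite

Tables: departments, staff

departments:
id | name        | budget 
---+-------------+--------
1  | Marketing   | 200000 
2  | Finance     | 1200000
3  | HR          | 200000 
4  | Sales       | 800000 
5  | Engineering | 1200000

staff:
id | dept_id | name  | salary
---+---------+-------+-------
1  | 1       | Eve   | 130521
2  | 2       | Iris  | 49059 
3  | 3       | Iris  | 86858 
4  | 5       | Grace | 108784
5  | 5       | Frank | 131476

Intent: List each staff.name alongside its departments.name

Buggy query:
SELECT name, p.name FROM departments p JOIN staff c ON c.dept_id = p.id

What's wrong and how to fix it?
Bug: Both tables have a 'name' column; the unqualified reference is ambiguous

Fix: Qualify the column with its table alias (c.name)

Corrected query:
SELECT c.name, p.name FROM departments p JOIN staff c ON c.dept_id = p.id

Result:
name  | name       
------+------------
Eve   | Marketing  
Iris  | Finance    
Iris  | HR         
Grace | Engineering
Frank | Engineering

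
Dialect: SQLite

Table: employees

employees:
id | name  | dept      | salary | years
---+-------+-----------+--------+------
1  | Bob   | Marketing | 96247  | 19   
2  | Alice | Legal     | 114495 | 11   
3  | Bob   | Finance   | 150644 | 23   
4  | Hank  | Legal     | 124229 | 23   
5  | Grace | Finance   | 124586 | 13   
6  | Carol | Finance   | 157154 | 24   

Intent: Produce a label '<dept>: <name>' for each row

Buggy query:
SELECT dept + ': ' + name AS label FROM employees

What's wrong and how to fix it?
Bug: '+' is numeric addition; on text columns SQLite converts them to 0 instead of concatenating

Fix: Replace + with || to concatenate text

Corrected query:
SELECT dept || ': ' || name AS label FROM employees

Result:
label         
--------------
Marketing: Bob
Legal: Alice  
Finance: Bob  
Legal: Hank   
Finance: Grace
Finance: Carol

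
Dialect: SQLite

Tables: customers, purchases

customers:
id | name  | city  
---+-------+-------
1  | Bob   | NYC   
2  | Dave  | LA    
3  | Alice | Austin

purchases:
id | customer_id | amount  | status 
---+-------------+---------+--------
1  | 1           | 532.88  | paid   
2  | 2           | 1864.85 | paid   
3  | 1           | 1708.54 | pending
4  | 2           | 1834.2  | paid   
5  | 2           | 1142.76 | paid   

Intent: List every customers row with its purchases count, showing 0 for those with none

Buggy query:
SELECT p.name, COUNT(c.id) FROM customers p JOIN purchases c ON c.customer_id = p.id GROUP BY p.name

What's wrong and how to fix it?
Bug: An inner join excludes parents with zero children

Fix: Switch to LEFT JOIN to retain unmatched parent rows

Corrected query:
SELECT p.name, COUNT(c.id) FROM customers p LEFT JOIN purchases c ON c.customer_id = p.id GROUP BY p.name

Result:
name  | COUNT(c.id)
------+------------
Alice | 0          
Bob   | 2          
Dave  | 3          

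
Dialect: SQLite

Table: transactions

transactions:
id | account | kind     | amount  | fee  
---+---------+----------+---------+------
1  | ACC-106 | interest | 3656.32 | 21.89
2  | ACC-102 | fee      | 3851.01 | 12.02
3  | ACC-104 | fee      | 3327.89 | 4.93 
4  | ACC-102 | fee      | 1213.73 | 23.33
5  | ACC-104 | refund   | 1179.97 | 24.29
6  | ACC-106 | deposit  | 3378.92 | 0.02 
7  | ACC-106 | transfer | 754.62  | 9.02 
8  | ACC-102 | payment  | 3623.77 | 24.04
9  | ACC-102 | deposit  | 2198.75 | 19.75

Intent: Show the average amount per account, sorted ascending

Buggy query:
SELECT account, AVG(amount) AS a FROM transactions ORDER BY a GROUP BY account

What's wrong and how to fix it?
Bug: GROUP BY must precede ORDER BY

Fix: Move ORDER BY to the end, after GROUP BY

Corrected query:
SELECT account, AVG(amount) AS a FROM transactions GROUP BY account ORDER BY a

Result:
account | a       
--------+---------
ACC-104 | 2253.93 
ACC-106 | 2596.62 
ACC-102 | 2721.815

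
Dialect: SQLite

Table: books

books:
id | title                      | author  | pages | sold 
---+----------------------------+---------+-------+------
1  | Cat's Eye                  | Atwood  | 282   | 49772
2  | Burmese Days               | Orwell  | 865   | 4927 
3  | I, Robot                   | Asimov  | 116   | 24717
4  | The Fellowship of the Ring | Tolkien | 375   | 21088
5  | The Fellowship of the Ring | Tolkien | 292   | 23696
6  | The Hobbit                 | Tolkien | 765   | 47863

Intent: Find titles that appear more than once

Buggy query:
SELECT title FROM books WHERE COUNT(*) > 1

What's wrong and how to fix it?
Bug: WHERE can't reference COUNT(*); aggregates are computed after WHERE

Fix: GROUP BY title, then filter groups with HAVING COUNT(*) > 1

Corrected query:
SELECT title FROM books GROUP BY title HAVING COUNT(*) > 1

Result:
title                     
--------------------------
The Fellowship of the Ring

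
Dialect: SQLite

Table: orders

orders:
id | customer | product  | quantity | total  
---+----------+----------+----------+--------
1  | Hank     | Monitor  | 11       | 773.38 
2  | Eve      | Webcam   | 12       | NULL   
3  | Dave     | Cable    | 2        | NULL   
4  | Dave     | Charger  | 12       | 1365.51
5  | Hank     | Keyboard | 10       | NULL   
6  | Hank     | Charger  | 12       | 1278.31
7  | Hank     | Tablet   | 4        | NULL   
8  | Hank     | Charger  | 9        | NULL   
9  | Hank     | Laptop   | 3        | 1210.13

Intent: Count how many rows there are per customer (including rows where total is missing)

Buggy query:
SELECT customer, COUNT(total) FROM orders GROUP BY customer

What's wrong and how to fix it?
Bug: COUNT(column) counts non-NULL values only; rows with NULL total aren't counted

Fix: Use COUNT(*) to count all rows regardless of NULL

Corrected query:
SELECT customer, COUNT(*) FROM orders GROUP BY customer

Result:
customer | COUNT(*)
---------+---------
Dave     | 2       
Eve      | 1       
Hank     | 6       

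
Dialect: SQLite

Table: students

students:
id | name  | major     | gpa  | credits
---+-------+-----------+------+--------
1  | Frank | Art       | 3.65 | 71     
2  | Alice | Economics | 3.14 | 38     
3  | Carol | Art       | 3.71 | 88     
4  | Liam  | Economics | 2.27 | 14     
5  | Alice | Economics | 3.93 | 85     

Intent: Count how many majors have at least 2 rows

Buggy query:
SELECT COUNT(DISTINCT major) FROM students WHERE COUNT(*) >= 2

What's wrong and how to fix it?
Bug: COUNT(*) cannot appear in WHERE; the per-group count doesn't exist yet

Fix: Use a subquery that GROUPs and filters with HAVING, then count its rows

Corrected query:
SELECT COUNT(*) FROM (SELECT major FROM students GROUP BY major HAVING COUNT(*) >= 2)

Result:
COUNT(*)
--------
2       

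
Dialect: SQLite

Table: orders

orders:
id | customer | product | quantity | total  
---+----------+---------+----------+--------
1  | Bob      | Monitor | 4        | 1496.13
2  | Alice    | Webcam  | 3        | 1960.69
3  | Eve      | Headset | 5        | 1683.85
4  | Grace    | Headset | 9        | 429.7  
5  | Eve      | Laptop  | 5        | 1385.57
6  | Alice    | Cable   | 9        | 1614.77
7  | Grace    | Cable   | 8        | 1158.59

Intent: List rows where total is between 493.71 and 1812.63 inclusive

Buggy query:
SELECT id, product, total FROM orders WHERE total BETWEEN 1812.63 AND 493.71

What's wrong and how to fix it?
Bug: The bounds are reversed; BETWEEN a AND b requires a <= b to match anything

Fix: Write BETWEEN 493.71 AND 1812.63

Corrected query:
SELECT id, product, total FROM orders WHERE total BETWEEN 493.71 AND 1812.63

Result:
id | product | total  
---+---------+--------
1  | Monitor | 1496.13
3  | Headset | 1683.85
5  | Laptop  | 1385.57
6  | Cable   | 1614.77
7  | Cable   | 1158.59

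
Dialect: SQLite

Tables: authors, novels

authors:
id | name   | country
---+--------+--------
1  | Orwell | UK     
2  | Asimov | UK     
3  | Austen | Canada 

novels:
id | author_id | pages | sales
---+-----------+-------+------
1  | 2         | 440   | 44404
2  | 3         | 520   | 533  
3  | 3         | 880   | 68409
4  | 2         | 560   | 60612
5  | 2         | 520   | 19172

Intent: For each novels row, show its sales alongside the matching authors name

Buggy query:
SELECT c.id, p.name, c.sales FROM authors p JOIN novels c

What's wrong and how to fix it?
Bug: JOIN with no ON clause produces a cartesian product; every novels row pairs with every authors row

Fix: Specify the join condition linking the foreign key to the parent id

Corrected query:
SELECT c.id, p.name, c.sales FROM authors p JOIN novels c ON c.author_id = p.id

Result:
id | name   | sales
---+--------+------
1  | Asimov | 44404
2  | Austen | 533  
3  | Austen | 68409
4  | Asimov | 60612
5  | Asimov | 19172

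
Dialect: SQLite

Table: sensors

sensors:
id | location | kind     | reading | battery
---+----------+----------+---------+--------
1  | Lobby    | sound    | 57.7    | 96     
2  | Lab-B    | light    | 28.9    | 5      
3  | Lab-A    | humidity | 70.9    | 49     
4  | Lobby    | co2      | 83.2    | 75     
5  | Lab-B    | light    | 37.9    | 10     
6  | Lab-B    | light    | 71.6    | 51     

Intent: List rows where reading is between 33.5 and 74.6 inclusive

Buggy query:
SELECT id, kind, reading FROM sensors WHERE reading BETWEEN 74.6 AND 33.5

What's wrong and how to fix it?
Bug: BETWEEN expects the lower bound first; with 74.6 AND 33.5 the range is empty

Fix: Swap the bounds so the smaller value comes first

Corrected query:
SELECT id, kind, reading FROM sensors WHERE reading BETWEEN 33.5 AND 74.6

Result:
id | kind     | reading
---+----------+--------
1  | sound    | 57.7   
3  | humidity | 70.9   
5  | light    | 37.9   
6  | light    | 71.6   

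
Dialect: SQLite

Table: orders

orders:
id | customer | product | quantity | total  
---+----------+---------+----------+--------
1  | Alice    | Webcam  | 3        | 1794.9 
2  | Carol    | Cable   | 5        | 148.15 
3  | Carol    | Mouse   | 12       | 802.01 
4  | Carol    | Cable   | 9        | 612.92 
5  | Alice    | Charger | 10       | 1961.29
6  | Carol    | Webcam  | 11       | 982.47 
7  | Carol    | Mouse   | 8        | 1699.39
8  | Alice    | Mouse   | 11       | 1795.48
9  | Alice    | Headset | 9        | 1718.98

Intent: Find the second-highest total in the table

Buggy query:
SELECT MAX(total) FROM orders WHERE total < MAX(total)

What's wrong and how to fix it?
Bug: The inner MAX is an aggregate inside WHERE, which is not allowed

Fix: Compute the overall MAX in a subquery, then take MAX of rows below it

Corrected query:
SELECT MAX(total) FROM orders WHERE total < (SELECT MAX(total) FROM orders)

Result:
MAX(total)
----------
1795.48   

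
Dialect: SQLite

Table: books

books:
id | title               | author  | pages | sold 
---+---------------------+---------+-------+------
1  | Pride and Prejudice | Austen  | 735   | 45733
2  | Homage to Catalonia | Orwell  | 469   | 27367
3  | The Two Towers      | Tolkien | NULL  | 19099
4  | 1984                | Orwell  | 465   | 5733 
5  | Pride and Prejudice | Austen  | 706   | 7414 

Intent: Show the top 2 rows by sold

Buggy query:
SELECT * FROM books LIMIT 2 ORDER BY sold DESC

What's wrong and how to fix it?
Bug: LIMIT must come after ORDER BY

Fix: Swap the clauses: ORDER BY first, then LIMIT

Corrected query:
SELECT * FROM books ORDER BY sold DESC LIMIT 2

Result:
id | title               | author | pages | sold 
---+---------------------+--------+-------+------
1  | Pride and Prejudice | Austen | 735   | 45733
2  | Homage to Catalonia | Orwell | 469   | 27367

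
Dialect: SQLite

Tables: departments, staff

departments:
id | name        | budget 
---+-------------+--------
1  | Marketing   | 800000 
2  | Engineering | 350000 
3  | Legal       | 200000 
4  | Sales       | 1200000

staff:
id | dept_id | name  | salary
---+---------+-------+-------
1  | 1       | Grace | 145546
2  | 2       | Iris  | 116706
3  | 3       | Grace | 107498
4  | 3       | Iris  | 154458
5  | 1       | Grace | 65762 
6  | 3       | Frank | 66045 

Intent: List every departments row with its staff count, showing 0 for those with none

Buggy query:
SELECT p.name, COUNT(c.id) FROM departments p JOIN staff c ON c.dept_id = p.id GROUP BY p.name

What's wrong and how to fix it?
Bug: An inner join excludes parents with zero children

Fix: Switch to LEFT JOIN to retain unmatched parent rows

Corrected query:
SELECT p.name, COUNT(c.id) FROM departments p LEFT JOIN staff c ON c.dept_id = p.id GROUP BY p.name

Result:
name        | COUNT(c.id)
------------+------------
Engineering | 1          
Legal       | 3          
Marketing   | 2          
Sales       | 0          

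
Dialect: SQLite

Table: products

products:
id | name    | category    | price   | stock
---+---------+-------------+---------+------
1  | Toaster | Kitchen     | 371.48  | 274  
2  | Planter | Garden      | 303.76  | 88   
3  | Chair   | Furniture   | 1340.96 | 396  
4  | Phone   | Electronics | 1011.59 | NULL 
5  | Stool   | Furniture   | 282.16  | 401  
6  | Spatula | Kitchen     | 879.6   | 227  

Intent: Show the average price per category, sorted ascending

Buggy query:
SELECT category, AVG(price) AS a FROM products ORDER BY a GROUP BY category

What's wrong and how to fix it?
Bug: ORDER BY appears before GROUP BY; SQL clause order requires GROUP BY first

Fix: Reorder: SELECT … FROM … GROUP BY … ORDER BY …

Corrected query:
SELECT category, AVG(price) AS a FROM products GROUP BY category ORDER BY a

Result:
category    | a      
------------+--------
Garden      | 303.76 
Kitchen     | 625.54 
Furniture   | 811.56 
Electronics | 1011.59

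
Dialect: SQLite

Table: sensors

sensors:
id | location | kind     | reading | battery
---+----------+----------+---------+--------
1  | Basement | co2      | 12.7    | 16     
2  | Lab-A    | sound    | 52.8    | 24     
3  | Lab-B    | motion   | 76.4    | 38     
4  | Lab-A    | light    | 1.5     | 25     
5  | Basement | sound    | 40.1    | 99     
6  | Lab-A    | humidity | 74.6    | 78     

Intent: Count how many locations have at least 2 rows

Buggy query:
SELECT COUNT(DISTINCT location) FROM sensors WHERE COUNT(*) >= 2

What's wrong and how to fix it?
Bug: COUNT(*) cannot appear in WHERE; the per-group count doesn't exist yet

Fix: Group first with HAVING COUNT(*) >= 2, then COUNT the resulting groups

Corrected query:
SELECT COUNT(*) FROM (SELECT location FROM sensors GROUP BY location HAVING COUNT(*) >= 2)

Result:
COUNT(*)
--------
2       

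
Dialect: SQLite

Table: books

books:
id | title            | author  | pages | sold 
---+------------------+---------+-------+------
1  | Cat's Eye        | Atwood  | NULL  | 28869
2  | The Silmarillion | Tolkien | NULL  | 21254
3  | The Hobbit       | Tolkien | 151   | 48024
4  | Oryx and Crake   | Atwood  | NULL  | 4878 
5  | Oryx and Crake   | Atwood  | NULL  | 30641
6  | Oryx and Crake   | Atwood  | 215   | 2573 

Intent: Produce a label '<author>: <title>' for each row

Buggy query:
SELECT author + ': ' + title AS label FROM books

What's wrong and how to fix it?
Bug: SQLite uses || for string concatenation; + coerces text to numbers (yielding 0)

Fix: Use the || operator for string concatenation

Corrected query:
SELECT author || ': ' || title AS label FROM books

Result:
label                    
-------------------------
Atwood: Cat's Eye        
Tolkien: The Silmarillion
Tolkien: The Hobbit      
Atwood: Oryx and Crake   
Atwood: Oryx and Crake   
Atwood: Oryx and Crake   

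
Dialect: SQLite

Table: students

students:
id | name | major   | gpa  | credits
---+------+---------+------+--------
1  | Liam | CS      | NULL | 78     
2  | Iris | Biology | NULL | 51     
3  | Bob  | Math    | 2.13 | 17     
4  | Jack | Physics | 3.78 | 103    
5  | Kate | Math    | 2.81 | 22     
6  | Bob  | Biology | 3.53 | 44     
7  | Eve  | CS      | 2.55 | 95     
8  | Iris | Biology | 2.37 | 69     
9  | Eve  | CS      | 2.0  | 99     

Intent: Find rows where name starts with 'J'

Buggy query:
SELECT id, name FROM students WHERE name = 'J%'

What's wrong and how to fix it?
Bug: Wildcards only work with LIKE; '=' treats '%' as a literal character

Fix: Replace '=' with LIKE so 'J%' is treated as a pattern

Corrected query:
SELECT id, name FROM students WHERE name LIKE 'J%'

Result:
id | name
---+-----
4  | Jack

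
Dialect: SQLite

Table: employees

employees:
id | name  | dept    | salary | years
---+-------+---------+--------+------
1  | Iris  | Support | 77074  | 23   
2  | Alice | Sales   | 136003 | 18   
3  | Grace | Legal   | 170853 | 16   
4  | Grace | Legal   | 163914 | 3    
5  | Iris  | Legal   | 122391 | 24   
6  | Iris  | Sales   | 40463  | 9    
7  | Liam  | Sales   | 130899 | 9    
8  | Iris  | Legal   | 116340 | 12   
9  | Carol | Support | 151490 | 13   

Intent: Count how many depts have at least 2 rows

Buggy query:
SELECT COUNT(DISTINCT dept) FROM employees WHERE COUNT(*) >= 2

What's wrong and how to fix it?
Bug: WHERE filters individual rows, not groups, so a group-level COUNT is invalid there

Fix: Use a subquery that GROUPs and filters with HAVING, then count its rows

Corrected query:
SELECT COUNT(*) FROM (SELECT dept FROM employees GROUP BY dept HAVING COUNT(*) >= 2)

Result:
COUNT(*)
--------
3       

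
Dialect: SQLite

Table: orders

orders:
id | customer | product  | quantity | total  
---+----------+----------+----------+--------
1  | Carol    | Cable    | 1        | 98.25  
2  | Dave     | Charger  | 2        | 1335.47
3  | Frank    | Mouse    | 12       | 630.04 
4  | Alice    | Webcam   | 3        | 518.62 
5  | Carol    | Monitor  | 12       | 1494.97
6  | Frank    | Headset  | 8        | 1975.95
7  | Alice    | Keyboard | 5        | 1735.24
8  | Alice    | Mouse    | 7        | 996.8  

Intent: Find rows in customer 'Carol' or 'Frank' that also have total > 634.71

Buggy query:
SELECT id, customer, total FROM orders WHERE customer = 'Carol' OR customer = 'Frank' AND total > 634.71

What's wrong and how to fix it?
Bug: Without parentheses, AND is evaluated before OR, so the total filter only applies to the 'Frank' branch

Fix: Add parentheses around the OR so the AND applies to both alternatives

Corrected query:
SELECT id, customer, total FROM orders WHERE (customer = 'Carol' OR customer = 'Frank') AND total > 634.71

Result:
id | customer | total  
---+----------+--------
5  | Carol    | 1494.97
6  | Frank    | 1975.95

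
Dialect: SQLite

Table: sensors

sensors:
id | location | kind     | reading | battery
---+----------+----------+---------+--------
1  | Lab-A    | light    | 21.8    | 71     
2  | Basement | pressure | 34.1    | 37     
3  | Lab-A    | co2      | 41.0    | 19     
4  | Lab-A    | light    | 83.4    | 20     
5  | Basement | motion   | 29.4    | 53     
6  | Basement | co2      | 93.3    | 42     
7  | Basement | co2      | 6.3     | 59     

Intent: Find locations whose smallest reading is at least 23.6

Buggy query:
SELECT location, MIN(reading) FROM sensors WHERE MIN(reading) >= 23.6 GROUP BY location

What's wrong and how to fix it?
Bug: MIN() in WHERE is a misuse of aggregate

Fix: Replace WHERE with HAVING after the GROUP BY

Corrected query:
SELECT location, MIN(reading) FROM sensors GROUP BY location HAVING MIN(reading) >= 23.6

Result:
(no rows)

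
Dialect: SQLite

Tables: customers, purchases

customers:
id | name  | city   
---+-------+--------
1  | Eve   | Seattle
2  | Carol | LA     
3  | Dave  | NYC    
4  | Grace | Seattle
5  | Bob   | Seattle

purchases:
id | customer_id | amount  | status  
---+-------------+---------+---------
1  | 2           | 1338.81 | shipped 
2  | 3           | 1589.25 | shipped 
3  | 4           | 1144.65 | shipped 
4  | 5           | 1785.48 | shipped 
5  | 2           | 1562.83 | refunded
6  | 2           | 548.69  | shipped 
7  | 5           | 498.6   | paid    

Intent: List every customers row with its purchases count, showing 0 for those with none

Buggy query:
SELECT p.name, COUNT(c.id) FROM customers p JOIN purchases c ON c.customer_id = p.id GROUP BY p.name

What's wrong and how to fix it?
Bug: An inner join excludes parents with zero children

Fix: Switch to LEFT JOIN to retain unmatched parent rows

Corrected query:
SELECT p.name, COUNT(c.id) FROM customers p LEFT JOIN purchases c ON c.customer_id = p.id GROUP BY p.name

Result:
name  | COUNT(c.id)
------+------------
Bob   | 2          
Carol | 3          
Dave  | 1          
Eve   | 0          
Grace | 1          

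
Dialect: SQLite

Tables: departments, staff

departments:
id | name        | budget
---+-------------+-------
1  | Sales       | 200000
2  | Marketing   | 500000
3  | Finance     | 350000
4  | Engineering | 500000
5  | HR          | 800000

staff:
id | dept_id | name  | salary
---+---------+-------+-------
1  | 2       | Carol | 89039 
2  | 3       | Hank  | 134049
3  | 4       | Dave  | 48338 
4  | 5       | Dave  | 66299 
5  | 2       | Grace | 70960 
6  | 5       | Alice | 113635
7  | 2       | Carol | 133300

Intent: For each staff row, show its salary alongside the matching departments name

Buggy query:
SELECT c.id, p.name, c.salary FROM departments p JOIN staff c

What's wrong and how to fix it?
Bug: JOIN with no ON clause produces a cartesian product; every staff row pairs with every departments row

Fix: Specify the join condition linking the foreign key to the parent id

Corrected query:
SELECT c.id, p.name, c.salary FROM departments p JOIN staff c ON c.dept_id = p.id

Result:
id | name        | salary
---+-------------+-------
1  | Marketing   | 89039 
2  | Finance     | 134049
3  | Engineering | 48338 
4  | HR          | 66299 
5  | Marketing   | 70960 
6  | HR          | 113635
7  | Marketing   | 133300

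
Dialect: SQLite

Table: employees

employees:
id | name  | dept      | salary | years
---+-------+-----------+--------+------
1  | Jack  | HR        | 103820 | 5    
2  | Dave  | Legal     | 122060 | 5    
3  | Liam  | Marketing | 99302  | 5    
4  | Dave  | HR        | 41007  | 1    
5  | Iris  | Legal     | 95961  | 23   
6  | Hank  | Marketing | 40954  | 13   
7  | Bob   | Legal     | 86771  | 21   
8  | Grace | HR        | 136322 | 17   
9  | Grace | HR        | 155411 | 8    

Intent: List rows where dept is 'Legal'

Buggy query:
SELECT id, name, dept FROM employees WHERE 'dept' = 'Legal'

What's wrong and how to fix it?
Bug: Single quotes denote string literals in SQL; the column name is being compared as a constant string

Fix: Reference the column as dept without single quotes

Corrected query:
SELECT id, name, dept FROM employees WHERE dept = 'Legal'

Result:
id | name | dept 
---+------+------
2  | Dave | Legal
5  | Iris | Legal
7  | Bob  | Legal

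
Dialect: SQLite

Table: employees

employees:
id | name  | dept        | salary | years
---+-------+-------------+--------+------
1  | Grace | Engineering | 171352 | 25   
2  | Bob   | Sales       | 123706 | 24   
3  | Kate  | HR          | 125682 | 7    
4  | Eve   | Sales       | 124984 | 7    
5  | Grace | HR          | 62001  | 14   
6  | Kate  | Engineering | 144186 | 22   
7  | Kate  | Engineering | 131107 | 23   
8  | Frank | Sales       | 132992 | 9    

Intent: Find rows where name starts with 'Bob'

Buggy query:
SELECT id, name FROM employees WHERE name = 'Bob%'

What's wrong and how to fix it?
Bug: Wildcards only work with LIKE; '=' treats '%' as a literal character

Fix: Use LIKE for wildcard pattern matching

Corrected query:
SELECT id, name FROM employees WHERE name LIKE 'Bob%'

Result:
id | name
---+-----
2  | Bob 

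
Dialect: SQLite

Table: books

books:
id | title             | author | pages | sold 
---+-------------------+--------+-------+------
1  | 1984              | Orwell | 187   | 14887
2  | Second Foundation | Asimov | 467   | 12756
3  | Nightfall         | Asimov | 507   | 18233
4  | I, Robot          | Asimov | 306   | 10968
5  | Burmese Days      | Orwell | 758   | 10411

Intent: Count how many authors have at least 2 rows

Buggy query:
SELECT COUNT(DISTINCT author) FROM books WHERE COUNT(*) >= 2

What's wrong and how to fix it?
Bug: WHERE filters individual rows, not groups, so a group-level COUNT is invalid there

Fix: Group first with HAVING COUNT(*) >= 2, then COUNT the resulting groups

Corrected query:
SELECT COUNT(*) FROM (SELECT author FROM books GROUP BY author HAVING COUNT(*) >= 2)

Result:
COUNT(*)
--------
2       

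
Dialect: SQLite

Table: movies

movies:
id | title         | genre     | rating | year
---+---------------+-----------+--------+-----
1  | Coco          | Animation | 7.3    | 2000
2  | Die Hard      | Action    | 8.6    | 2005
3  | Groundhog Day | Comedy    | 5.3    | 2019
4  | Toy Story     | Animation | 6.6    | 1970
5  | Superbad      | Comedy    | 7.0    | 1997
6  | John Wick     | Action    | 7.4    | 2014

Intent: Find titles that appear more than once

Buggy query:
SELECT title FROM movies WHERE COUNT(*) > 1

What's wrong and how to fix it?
Bug: WHERE can't reference COUNT(*); aggregates are computed after WHERE

Fix: Group first, then use HAVING for the count condition

Corrected query:
SELECT title FROM movies GROUP BY title HAVING COUNT(*) > 1

Result:
(no rows)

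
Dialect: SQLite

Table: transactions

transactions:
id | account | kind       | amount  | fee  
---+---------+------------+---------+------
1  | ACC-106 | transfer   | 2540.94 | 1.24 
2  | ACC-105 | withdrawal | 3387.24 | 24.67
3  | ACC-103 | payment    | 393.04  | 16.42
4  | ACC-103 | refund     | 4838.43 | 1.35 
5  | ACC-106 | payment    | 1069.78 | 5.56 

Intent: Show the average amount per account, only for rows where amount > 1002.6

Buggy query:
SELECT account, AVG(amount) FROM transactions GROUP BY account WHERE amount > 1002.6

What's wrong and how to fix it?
Bug: WHERE cannot follow GROUP BY

Fix: Move the WHERE clause before GROUP BY

Corrected query:
SELECT account, AVG(amount) FROM transactions WHERE amount > 1002.6 GROUP BY account

Result:
account | AVG(amount)
--------+------------
ACC-103 | 4838.43    
ACC-105 | 3387.24    
ACC-106 | 1805.36    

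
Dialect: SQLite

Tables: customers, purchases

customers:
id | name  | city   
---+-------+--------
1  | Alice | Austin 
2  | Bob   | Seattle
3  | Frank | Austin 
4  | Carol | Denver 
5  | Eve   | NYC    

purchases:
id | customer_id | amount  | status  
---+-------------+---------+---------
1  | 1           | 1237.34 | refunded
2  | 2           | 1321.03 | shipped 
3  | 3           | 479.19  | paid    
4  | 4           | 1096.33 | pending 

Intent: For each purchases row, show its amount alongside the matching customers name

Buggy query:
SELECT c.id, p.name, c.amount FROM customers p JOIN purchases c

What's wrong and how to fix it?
Bug: Missing join condition: each purchases row is matched to all customers rows instead of just its own

Fix: Specify the join condition linking the foreign key to the parent id

Corrected query:
SELECT c.id, p.name, c.amount FROM customers p JOIN purchases c ON c.customer_id = p.id

Result:
id | name  | amount 
---+-------+--------
1  | Alice | 1237.34
2  | Bob   | 1321.03
3  | Frank | 479.19 
4  | Carol | 1096.33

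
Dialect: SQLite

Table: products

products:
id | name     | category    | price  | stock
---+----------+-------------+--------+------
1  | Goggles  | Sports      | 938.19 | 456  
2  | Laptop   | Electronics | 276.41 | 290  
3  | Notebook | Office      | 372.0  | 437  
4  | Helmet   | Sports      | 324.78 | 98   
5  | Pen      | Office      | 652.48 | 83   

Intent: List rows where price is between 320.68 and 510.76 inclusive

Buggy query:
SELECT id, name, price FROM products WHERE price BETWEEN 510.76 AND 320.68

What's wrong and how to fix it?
Bug: The bounds are reversed; BETWEEN a AND b requires a <= b to match anything

Fix: Swap the bounds so the smaller value comes first

Corrected query:
SELECT id, name, price FROM products WHERE price BETWEEN 320.68 AND 510.76

Result:
id | name     | price 
---+----------+-------
3  | Notebook | 372   
4  | Helmet   | 324.78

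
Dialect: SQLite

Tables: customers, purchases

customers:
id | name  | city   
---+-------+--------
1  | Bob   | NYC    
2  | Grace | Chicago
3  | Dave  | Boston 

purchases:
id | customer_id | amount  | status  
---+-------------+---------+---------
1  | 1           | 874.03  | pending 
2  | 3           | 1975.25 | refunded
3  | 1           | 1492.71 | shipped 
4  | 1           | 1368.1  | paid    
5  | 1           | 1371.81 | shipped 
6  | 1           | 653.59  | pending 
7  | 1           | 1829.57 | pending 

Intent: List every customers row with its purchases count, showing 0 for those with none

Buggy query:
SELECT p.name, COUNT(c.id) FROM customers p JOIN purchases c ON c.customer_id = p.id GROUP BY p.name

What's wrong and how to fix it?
Bug: An inner join excludes parents with zero children

Fix: Switch to LEFT JOIN to retain unmatched parent rows

Corrected query:
SELECT p.name, COUNT(c.id) FROM customers p LEFT JOIN purchases c ON c.customer_id = p.id GROUP BY p.name

Result:
name  | COUNT(c.id)
------+------------
Bob   | 6          
Dave  | 1          
Grace | 0          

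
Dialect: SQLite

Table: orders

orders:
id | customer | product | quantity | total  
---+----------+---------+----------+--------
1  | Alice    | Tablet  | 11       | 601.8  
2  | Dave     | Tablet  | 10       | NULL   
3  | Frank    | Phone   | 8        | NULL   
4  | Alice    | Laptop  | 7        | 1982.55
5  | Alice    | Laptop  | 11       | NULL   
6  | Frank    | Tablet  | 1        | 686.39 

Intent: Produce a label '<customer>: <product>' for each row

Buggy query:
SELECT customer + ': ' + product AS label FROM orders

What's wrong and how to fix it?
Bug: '+' is numeric addition; on text columns SQLite converts them to 0 instead of concatenating

Fix: Use the || operator for string concatenation

Corrected query:
SELECT customer || ': ' || product AS label FROM orders

Result:
label        
-------------
Alice: Tablet
Dave: Tablet 
Frank: Phone 
Alice: Laptop
Alice: Laptop
Frank: Tablet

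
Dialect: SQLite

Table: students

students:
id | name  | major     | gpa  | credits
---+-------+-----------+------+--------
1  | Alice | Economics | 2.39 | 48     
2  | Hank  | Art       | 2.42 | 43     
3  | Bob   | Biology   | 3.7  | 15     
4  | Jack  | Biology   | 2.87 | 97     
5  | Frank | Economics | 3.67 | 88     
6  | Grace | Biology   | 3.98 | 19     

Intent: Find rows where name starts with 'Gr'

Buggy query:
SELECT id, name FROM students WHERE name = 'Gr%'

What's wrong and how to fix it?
Bug: '=' compares the literal string including the % character; pattern matching needs LIKE

Fix: Use LIKE for wildcard pattern matching

Corrected query:
SELECT id, name FROM students WHERE name LIKE 'Gr%'

Result:
id | name 
---+------
6  | Grace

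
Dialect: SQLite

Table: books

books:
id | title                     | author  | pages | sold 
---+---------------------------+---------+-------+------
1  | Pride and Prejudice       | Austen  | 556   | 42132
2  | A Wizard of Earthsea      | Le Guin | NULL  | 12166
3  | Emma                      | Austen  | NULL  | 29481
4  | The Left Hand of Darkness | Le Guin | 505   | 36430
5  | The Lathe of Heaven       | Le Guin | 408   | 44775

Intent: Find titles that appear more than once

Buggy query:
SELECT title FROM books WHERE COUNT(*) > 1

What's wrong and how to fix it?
Bug: COUNT(*) is an aggregate and cannot be used in WHERE

Fix: Group first, then use HAVING for the count condition

Corrected query:
SELECT title FROM books GROUP BY title HAVING COUNT(*) > 1

Result:
(no rows)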